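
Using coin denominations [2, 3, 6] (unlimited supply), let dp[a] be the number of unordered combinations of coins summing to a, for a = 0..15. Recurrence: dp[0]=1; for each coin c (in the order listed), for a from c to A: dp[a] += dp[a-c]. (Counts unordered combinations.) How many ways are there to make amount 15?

6

after  coin     0     1     2     3     4     5     6     7     8     9    10    11    12    13    14    15
          2     1     0     1     0     1     0     1     0     1     0     1     0     1     0     1     0
          3     1     0     1     1     1     1     2     1     2     2     2     2     3     2     3     3
          6     1     0     1     1     1     1     3     1     3     3     3     3     6     3     6     6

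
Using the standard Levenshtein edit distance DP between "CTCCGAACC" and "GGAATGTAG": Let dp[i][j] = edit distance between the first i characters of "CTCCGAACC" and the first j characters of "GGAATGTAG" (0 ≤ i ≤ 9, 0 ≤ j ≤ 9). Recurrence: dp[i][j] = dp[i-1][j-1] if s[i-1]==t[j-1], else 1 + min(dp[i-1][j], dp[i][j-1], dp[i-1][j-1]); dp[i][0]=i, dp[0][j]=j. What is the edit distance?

   ''  G  G  A  A  T  G  T  A  G
''  0  1  2  3  4  5  6  7  8  9
 C  1  1  2  3  4  5  6  7  8  9
 T  2  2  2  3  4  4  5  6  7  8
 C  3  3  3  3  4  5  5  6  7  8
 C  4  4  4  4  4  5  6  6  7  8
 G  5  4  4  5  5  5  5  6  7  7
 A  6  5  5  4  5  6  6  6  6  7
 A  7  6  6  5  4  5  6  7  6  7
 C  8  7  7  6  5  5  6  7  7  7
 C  9  8  8  7  6  6  6  7  8  8

8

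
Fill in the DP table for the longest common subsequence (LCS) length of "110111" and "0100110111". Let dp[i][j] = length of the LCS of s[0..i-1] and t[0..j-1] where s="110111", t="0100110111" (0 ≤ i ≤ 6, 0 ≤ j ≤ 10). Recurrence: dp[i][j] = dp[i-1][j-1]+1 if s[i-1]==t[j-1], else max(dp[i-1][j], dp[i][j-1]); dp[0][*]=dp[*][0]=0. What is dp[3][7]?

   ''  0  1  0  0  1  1  0  1  1  1
''  0  0  0  0  0  0  0  0  0  0  0
 1  0  0  1  1  1  1  1  1  1  1  1
 1  0  0  1  1  1  2  2  2  2  2  2
 0  0  1  1  2  2  2  2  3  3  3  3
 1  0  1  2  2  2  3  3  3  4  4  4
 1  0  1  2  2  2  3  4  4  4  5  5
 1  0  1  2  2  2  3  4  4  5  5  6

3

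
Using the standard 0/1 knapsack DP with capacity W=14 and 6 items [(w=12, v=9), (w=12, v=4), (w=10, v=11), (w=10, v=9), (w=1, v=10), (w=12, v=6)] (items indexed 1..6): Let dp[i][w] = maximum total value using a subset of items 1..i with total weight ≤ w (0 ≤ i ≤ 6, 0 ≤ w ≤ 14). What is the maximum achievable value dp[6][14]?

i\w   0   1   2   3   4   5   6   7   8   9  10  11  12  13  14
  0   0   0   0   0   0   0   0   0   0   0   0   0   0   0   0
  1   0   0   0   0   0   0   0   0   0   0   0   0   9   9   9
  2   0   0   0   0   0   0   0   0   0   0   0   0   9   9   9
  3   0   0   0   0   0   0   0   0   0   0  11  11  11  11  11
  4   0   0   0   0   0   0   0   0   0   0  11  11  11  11  11
  5   0  10  10  10  10  10  10  10  10  10  11  21  21  21  21
  6   0  10  10  10  10  10  10  10  10  10  11  21  21  21  21

21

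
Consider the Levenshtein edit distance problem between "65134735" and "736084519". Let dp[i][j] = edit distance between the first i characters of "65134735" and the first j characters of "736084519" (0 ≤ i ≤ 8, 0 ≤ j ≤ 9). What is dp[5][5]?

   ''  7  3  6  0  8  4  5  1  9
''  0  1  2  3  4  5  6  7  8  9
 6  1  1  2  2  3  4  5  6  7  8
 5  2  2  2  3  3  4  5  5  6  7
 1  3  3  3  3  4  4  5  6  5  6
 3  4  4  3  4  4  5  5  6  6  6
 4  5  5  4  4  5  5  5  6  7  7
 7  6  5  5  5  5  6  6  6  7  8
 3  7  6  5  6  6  6  7  7  7  8
 5  8  7  6  6  7  7  7  7  8  8

5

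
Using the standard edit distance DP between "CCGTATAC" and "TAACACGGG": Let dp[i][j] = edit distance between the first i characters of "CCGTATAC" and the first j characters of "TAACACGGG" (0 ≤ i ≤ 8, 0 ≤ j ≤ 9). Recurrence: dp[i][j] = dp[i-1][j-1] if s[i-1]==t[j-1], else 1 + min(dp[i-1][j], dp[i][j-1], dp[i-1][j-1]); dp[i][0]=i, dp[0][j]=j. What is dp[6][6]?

5

   ''  T  A  A  C  A  C  G  G  G
''  0  1  2  3  4  5  6  7  8  9
 C  1  1  2  3  3  4  5  6  7  8
 C  2  2  2  3  3  4  4  5  6  7
 G  3  3  3  3  4  4  5  4  5  6
 T  4  3  4  4  4  5  5  5  5  6
 A  5  4  3  4  5  4  5  6  6  6
 T  6  5  4  4  5  5  5  6  7  7
 A  7  6  5  4  5  5  6  6  7  8
 C  8  7  6  5  4  5  5  6  7  8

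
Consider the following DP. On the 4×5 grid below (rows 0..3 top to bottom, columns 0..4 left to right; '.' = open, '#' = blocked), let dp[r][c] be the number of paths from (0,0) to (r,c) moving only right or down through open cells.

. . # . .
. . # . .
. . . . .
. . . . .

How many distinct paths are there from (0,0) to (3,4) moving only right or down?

r\c   0   1   2   3   4
  0   1   1   0   0   0
  1   1   2   0   0   0
  2   1   3   3   3   3
  3   1   4   7  10  13

13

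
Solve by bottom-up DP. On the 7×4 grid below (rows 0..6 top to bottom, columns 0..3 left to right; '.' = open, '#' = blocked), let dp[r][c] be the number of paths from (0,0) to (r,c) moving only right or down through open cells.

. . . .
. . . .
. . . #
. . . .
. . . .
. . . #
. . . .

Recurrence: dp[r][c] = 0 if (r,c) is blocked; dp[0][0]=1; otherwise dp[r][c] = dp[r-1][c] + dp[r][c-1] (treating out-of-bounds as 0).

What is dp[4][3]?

r\c   0   1   2   3
  0   1   1   1   1
  1   1   2   3   4
  2   1   3   6   0
  3   1   4  10  10
  4   1   5  15  25
  5   1   6  21   0
  6   1   7  28  28

25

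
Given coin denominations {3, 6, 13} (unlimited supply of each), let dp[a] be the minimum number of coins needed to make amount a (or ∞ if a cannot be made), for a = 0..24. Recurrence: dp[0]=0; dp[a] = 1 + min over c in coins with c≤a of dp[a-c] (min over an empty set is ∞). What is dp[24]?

4

 a  0  1  2  3  4  5  6  7  8  9 10 11 12 13 14 15 16 17 18 19 20 21 22 23 24
dp  0  -  -  1  -  -  1  -  -  2  -  -  2  1  -  3  2  -  3  2  -  4  3  -  4
(- denotes ∞ / unreachable)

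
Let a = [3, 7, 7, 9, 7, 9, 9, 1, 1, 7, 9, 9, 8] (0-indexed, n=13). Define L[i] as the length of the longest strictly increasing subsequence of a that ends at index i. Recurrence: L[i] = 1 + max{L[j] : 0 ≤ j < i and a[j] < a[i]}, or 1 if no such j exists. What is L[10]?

   i    0    1    2    3    4    5    6    7    8    9   10   11   12
a[i]    3    7    7    9    7    9    9    1    1    7    9    9    8
L[i]    1    2    2    3    2    3    3    1    1    2    3    3    3

3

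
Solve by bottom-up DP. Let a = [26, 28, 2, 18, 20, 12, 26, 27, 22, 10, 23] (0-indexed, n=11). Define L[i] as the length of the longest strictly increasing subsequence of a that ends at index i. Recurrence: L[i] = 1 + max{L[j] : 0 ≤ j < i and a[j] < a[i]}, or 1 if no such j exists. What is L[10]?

   i    0    1    2    3    4    5    6    7    8    9   10
a[i]   26   28    2   18   20   12   26   27   22   10   23
L[i]    1    2    1    2    3    2    4    5    4    2    5

5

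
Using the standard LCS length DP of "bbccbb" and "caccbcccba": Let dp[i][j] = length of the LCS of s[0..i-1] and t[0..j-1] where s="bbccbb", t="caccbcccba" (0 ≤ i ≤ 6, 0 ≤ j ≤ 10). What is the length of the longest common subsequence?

4

   ''  c  a  c  c  b  c  c  c  b  a
''  0  0  0  0  0  0  0  0  0  0  0
 b  0  0  0  0  0  1  1  1  1  1  1
 b  0  0  0  0  0  1  1  1  1  2  2
 c  0  1  1  1  1  1  2  2  2  2  2
 c  0  1  1  2  2  2  2  3  3  3  3
 b  0  1  1  2  2  3  3  3  3  4  4
 b  0  1  1  2  2  3  3  3  3  4  4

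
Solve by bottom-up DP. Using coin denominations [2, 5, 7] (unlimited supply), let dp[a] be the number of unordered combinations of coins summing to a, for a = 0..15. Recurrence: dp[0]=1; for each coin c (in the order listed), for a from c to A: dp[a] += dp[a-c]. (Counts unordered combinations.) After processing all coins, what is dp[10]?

after  coin     0     1     2     3     4     5     6     7     8     9    10    11    12    13    14    15
          2     1     0     1     0     1     0     1     0     1     0     1     0     1     0     1     0
          5     1     0     1     0     1     1     1     1     1     1     2     1     2     1     2     2
          7     1     0     1     0     1     1     1     2     1     2     2     2     3     2     4     3

2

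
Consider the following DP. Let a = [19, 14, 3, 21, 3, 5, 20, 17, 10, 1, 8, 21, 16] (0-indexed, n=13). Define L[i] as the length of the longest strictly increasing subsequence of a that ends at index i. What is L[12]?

   i    0    1    2    3    4    5    6    7    8    9   10   11   12
a[i]   19   14    3   21    3    5   20   17   10    1    8   21   16
L[i]    1    1    1    2    1    2    3    3    3    1    3    4    4

4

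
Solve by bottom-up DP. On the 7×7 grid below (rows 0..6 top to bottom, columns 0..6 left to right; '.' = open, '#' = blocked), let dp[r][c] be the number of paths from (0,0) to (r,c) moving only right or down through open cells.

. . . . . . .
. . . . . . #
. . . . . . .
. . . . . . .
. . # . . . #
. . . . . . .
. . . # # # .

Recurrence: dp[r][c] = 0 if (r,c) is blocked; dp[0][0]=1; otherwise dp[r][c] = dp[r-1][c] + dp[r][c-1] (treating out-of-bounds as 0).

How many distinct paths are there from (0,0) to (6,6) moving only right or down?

192

r\c   0   1   2   3   4   5   6
  0   1   1   1   1   1   1   1
  1   1   2   3   4   5   6   0
  2   1   3   6  10  15  21  21
  3   1   4  10  20  35  56  77
  4   1   5   0  20  55 111   0
  5   1   6   6  26  81 192 192
  6   1   7  13   0   0   0 192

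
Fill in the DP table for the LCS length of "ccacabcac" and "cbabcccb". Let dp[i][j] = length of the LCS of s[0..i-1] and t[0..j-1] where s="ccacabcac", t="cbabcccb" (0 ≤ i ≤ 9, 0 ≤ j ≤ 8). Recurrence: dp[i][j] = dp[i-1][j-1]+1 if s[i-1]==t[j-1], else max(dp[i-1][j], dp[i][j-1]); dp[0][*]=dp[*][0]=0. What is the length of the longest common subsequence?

   ''  c  b  a  b  c  c  c  b
''  0  0  0  0  0  0  0  0  0
 c  0  1  1  1  1  1  1  1  1
 c  0  1  1  1  1  2  2  2  2
 a  0  1  1  2  2  2  2  2  2
 c  0  1  1  2  2  3  3  3  3
 a  0  1  1  2  2  3  3  3  3
 b  0  1  2  2  3  3  3  3  4
 c  0  1  2  2  3  4  4  4  4
 a  0  1  2  3  3  4  4  4  4
 c  0  1  2  3  3  4  5  5  5

5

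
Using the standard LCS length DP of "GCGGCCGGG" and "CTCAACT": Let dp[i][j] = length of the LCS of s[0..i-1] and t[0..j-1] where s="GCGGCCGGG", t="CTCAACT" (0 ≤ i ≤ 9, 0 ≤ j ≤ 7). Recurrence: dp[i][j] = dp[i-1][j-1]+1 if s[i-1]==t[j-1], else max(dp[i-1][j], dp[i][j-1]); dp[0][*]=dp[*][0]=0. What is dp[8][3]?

   ''  C  T  C  A  A  C  T
''  0  0  0  0  0  0  0  0
 G  0  0  0  0  0  0  0  0
 C  0  1  1  1  1  1  1  1
 G  0  1  1  1  1  1  1  1
 G  0  1  1  1  1  1  1  1
 C  0  1  1  2  2  2  2  2
 C  0  1  1  2  2  2  3  3
 G  0  1  1  2  2  2  3  3
 G  0  1  1  2  2  2  3  3
 G  0  1  1  2  2  2  3  3

2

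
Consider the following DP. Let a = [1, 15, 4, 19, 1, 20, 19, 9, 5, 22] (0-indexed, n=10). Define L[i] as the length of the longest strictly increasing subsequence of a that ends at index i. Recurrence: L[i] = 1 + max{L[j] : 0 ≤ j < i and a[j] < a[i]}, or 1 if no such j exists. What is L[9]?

5

   i    0    1    2    3    4    5    6    7    8    9
a[i]    1   15    4   19    1   20   19    9    5   22
L[i]    1    2    2    3    1    4    3    3    3    5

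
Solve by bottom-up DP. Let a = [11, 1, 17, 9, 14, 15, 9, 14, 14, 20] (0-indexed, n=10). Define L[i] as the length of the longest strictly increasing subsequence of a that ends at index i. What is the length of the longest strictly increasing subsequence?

   i    0    1    2    3    4    5    6    7    8    9
a[i]   11    1   17    9   14   15    9   14   14   20
L[i]    1    1    2    2    3    4    2    3    3    5

5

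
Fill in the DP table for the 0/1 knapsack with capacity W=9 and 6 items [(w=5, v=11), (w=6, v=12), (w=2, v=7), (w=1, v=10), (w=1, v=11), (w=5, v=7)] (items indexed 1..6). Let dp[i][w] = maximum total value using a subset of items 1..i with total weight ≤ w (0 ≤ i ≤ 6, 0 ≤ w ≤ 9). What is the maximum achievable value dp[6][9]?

39

i\w   0   1   2   3   4   5   6   7   8   9
  0   0   0   0   0   0   0   0   0   0   0
  1   0   0   0   0   0  11  11  11  11  11
  2   0   0   0   0   0  11  12  12  12  12
  3   0   0   7   7   7  11  12  18  19  19
  4   0  10  10  17  17  17  21  22  28  29
  5   0  11  21  21  28  28  28  32  33  39
  6   0  11  21  21  28  28  28  32  33  39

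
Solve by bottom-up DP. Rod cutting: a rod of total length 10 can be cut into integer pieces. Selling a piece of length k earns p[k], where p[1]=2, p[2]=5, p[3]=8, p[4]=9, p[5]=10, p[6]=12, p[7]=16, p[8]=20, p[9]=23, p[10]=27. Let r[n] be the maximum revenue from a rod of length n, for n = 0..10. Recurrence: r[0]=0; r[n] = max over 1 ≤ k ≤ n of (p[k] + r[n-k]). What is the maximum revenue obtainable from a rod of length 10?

27

   n    0    1    2    3    4    5    6    7    8    9   10
r[n]    0    2    5    8   10   13   16   18   21   24   27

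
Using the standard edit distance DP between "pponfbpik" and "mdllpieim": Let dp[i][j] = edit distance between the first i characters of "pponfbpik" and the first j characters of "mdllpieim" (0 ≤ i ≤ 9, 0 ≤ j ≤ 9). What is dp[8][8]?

7

   ''  m  d  l  l  p  i  e  i  m
''  0  1  2  3  4  5  6  7  8  9
 p  1  1  2  3  4  4  5  6  7  8
 p  2  2  2  3  4  4  5  6  7  8
 o  3  3  3  3  4  5  5  6  7  8
 n  4  4  4  4  4  5  6  6  7  8
 f  5  5  5  5  5  5  6  7  7  8
 b  6  6  6  6  6  6  6  7  8  8
 p  7  7  7  7  7  6  7  7  8  9
 i  8  8  8  8  8  7  6  7  7  8
 k  9  9  9  9  9  8  7  7  8  8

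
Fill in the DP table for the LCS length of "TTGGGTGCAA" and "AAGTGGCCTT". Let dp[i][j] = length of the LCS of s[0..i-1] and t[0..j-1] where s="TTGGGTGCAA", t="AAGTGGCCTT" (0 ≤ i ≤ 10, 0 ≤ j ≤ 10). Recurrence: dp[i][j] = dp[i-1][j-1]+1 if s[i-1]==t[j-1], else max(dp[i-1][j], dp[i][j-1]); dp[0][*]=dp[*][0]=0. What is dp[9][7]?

   ''  A  A  G  T  G  G  C  C  T  T
''  0  0  0  0  0  0  0  0  0  0  0
 T  0  0  0  0  1  1  1  1  1  1  1
 T  0  0  0  0  1  1  1  1  1  2  2
 G  0  0  0  1  1  2  2  2  2  2  2
 G  0  0  0  1  1  2  3  3  3  3  3
 G  0  0  0  1  1  2  3  3  3  3  3
 T  0  0  0  1  2  2  3  3  3  4  4
 G  0  0  0  1  2  3  3  3  3  4  4
 C  0  0  0  1  2  3  3  4  4  4  4
 A  0  1  1  1  2  3  3  4  4  4  4
 A  0  1  2  2  2  3  3  4  4  4  4

4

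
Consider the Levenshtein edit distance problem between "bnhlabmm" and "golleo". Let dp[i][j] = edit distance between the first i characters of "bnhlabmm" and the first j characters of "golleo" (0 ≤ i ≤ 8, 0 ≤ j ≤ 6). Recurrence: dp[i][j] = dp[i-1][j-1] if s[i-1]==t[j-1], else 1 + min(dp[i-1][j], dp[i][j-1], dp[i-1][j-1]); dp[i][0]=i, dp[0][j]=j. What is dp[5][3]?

   ''  g  o  l  l  e  o
''  0  1  2  3  4  5  6
 b  1  1  2  3  4  5  6
 n  2  2  2  3  4  5  6
 h  3  3  3  3  4  5  6
 l  4  4  4  3  3  4  5
 a  5  5  5  4  4  4  5
 b  6  6  6  5  5  5  5
 m  7  7  7  6  6  6  6
 m  8  8  8  7  7  7  7

4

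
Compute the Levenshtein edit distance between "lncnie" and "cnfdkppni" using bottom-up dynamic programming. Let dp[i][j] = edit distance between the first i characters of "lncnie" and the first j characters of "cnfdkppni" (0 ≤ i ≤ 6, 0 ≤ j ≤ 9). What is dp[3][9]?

8

   ''  c  n  f  d  k  p  p  n  i
''  0  1  2  3  4  5  6  7  8  9
 l  1  1  2  3  4  5  6  7  8  9
 n  2  2  1  2  3  4  5  6  7  8
 c  3  2  2  2  3  4  5  6  7  8
 n  4  3  2  3  3  4  5  6  6  7
 i  5  4  3  3  4  4  5  6  7  6
 e  6  5  4  4  4  5  5  6  7  7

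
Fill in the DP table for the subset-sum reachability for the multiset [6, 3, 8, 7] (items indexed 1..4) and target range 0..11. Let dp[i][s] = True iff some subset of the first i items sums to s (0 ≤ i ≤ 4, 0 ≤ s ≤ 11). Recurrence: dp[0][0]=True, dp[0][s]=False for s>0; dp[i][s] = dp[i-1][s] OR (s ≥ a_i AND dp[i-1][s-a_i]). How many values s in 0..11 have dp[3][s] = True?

i\s   0   1   2   3   4   5   6   7   8   9  10  11
  0   T   F   F   F   F   F   F   F   F   F   F   F
  1   T   F   F   F   F   F   T   F   F   F   F   F
  2   T   F   F   T   F   F   T   F   F   T   F   F
  3   T   F   F   T   F   F   T   F   T   T   F   T
  4   T   F   F   T   F   F   T   T   T   T   T   T

6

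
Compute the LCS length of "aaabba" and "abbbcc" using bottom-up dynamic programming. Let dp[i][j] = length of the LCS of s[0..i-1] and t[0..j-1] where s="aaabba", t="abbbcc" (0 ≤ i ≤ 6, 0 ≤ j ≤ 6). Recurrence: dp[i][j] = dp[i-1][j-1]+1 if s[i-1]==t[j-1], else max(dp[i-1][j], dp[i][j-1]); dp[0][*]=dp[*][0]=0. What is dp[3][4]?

1

   ''  a  b  b  b  c  c
''  0  0  0  0  0  0  0
 a  0  1  1  1  1  1  1
 a  0  1  1  1  1  1  1
 a  0  1  1  1  1  1  1
 b  0  1  2  2  2  2  2
 b  0  1  2  3  3  3  3
 a  0  1  2  3  3  3  3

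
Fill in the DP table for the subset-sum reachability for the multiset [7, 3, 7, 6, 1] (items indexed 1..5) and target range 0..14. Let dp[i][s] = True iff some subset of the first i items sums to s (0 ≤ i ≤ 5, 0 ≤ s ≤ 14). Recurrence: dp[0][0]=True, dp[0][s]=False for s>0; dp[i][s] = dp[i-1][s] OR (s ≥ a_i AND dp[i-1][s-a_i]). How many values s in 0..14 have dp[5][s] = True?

i\s   0   1   2   3   4   5   6   7   8   9  10  11  12  13  14
  0   T   F   F   F   F   F   F   F   F   F   F   F   F   F   F
  1   T   F   F   F   F   F   F   T   F   F   F   F   F   F   F
  2   T   F   F   T   F   F   F   T   F   F   T   F   F   F   F
  3   T   F   F   T   F   F   F   T   F   F   T   F   F   F   T
  4   T   F   F   T   F   F   T   T   F   T   T   F   F   T   T
  5   T   T   F   T   T   F   T   T   T   T   T   T   F   T   T

12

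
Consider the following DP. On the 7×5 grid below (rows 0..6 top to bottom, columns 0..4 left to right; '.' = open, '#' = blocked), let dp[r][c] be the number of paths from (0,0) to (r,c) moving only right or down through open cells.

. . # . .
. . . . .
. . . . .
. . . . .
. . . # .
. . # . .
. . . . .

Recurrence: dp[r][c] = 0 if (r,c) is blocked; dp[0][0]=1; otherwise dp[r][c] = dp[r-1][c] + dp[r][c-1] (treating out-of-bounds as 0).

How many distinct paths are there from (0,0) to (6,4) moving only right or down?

r\c   0   1   2   3   4
  0   1   1   0   0   0
  1   1   2   2   2   2
  2   1   3   5   7   9
  3   1   4   9  16  25
  4   1   5  14   0  25
  5   1   6   0   0  25
  6   1   7   7   7  32

32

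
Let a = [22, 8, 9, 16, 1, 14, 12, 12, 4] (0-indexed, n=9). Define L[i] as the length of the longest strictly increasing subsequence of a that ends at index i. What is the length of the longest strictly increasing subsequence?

3

   i    0    1    2    3    4    5    6    7    8
a[i]   22    8    9   16    1   14   12   12    4
L[i]    1    1    2    3    1    3    3    3    2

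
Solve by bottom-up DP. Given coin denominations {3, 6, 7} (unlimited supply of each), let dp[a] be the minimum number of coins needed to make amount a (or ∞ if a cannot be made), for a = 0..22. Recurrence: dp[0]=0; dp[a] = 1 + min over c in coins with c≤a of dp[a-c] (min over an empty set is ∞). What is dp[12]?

 a  0  1  2  3  4  5  6  7  8  9 10 11 12 13 14 15 16 17 18 19 20 21 22
dp  0  -  -  1  -  -  1  1  -  2  2  -  2  2  2  3  3  3  3  3  3  3  4
(- denotes ∞ / unreachable)

2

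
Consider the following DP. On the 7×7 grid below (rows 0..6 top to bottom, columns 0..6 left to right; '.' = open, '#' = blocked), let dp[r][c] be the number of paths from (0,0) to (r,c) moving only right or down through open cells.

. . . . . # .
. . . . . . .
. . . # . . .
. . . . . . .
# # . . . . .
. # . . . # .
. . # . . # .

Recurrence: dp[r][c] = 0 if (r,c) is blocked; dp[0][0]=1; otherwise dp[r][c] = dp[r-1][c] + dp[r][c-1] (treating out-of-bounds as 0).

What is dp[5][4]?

r\c   0   1   2   3   4   5   6
  0   1   1   1   1   1   0   0
  1   1   2   3   4   5   5   5
  2   1   3   6   0   5  10  15
  3   1   4  10  10  15  25  40
  4   0   0  10  20  35  60 100
  5   0   0  10  30  65   0 100
  6   0   0   0  30  95   0 100

65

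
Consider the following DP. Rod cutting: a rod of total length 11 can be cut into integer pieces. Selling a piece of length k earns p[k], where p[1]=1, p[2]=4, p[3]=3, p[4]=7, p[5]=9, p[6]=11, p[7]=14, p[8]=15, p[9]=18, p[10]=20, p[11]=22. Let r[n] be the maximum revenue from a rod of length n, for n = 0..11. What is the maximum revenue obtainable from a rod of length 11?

22

   n    0    1    2    3    4    5    6    7    8    9   10   11
r[n]    0    1    4    5    8    9   12   14   16   18   20   22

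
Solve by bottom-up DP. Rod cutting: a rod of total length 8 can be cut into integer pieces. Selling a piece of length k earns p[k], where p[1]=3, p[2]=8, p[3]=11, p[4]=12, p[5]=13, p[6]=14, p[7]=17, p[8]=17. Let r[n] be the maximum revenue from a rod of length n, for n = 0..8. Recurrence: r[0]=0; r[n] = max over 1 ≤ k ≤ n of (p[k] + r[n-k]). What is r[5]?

   n    0    1    2    3    4    5    6    7    8
r[n]    0    3    8   11   16   19   24   27   32

19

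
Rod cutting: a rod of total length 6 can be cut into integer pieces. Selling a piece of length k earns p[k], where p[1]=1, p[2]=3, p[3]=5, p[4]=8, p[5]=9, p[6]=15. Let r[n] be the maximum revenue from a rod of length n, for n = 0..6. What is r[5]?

9

   n    0    1    2    3    4    5    6
r[n]    0    1    3    5    8    9   15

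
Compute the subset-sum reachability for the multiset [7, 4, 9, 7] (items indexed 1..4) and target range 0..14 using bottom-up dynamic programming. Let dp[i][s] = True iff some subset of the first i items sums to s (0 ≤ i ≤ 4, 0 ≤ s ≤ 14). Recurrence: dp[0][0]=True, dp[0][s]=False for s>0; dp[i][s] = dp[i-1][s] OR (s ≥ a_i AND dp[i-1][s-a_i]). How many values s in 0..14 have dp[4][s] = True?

i\s   0   1   2   3   4   5   6   7   8   9  10  11  12  13  14
  0   T   F   F   F   F   F   F   F   F   F   F   F   F   F   F
  1   T   F   F   F   F   F   F   T   F   F   F   F   F   F   F
  2   T   F   F   F   T   F   F   T   F   F   F   T   F   F   F
  3   T   F   F   F   T   F   F   T   F   T   F   T   F   T   F
  4   T   F   F   F   T   F   F   T   F   T   F   T   F   T   T

7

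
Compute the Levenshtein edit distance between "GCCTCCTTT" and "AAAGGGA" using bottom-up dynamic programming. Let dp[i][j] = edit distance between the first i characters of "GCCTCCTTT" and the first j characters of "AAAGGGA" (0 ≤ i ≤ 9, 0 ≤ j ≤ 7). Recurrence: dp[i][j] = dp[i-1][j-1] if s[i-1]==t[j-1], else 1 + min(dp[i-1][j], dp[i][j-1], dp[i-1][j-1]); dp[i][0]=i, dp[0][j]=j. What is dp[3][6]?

5

   ''  A  A  A  G  G  G  A
''  0  1  2  3  4  5  6  7
 G  1  1  2  3  3  4  5  6
 C  2  2  2  3  4  4  5  6
 C  3  3  3  3  4  5  5  6
 T  4  4  4  4  4  5  6  6
 C  5  5  5  5  5  5  6  7
 C  6  6  6  6  6  6  6  7
 T  7  7  7  7  7  7  7  7
 T  8  8  8  8  8  8  8  8
 T  9  9  9  9  9  9  9  9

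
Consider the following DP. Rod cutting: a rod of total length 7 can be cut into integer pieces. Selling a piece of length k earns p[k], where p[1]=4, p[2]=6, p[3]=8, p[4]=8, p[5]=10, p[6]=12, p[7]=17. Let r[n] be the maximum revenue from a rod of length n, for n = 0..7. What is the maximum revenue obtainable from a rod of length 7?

   n    0    1    2    3    4    5    6    7
r[n]    0    4    8   12   16   20   24   28

28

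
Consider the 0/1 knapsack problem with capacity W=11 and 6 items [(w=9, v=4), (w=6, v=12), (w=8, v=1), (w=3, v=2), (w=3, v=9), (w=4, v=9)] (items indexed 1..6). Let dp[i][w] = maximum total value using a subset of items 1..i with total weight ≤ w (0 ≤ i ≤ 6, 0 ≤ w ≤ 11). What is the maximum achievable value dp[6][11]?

21

i\w   0   1   2   3   4   5   6   7   8   9  10  11
  0   0   0   0   0   0   0   0   0   0   0   0   0
  1   0   0   0   0   0   0   0   0   0   4   4   4
  2   0   0   0   0   0   0  12  12  12  12  12  12
  3   0   0   0   0   0   0  12  12  12  12  12  12
  4   0   0   0   2   2   2  12  12  12  14  14  14
  5   0   0   0   9   9   9  12  12  12  21  21  21
  6   0   0   0   9   9   9  12  18  18  21  21  21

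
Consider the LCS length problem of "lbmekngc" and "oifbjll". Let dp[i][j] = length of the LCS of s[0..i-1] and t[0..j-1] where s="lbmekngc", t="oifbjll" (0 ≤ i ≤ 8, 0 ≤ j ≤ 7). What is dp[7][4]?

   ''  o  i  f  b  j  l  l
''  0  0  0  0  0  0  0  0
 l  0  0  0  0  0  0  1  1
 b  0  0  0  0  1  1  1  1
 m  0  0  0  0  1  1  1  1
 e  0  0  0  0  1  1  1  1
 k  0  0  0  0  1  1  1  1
 n  0  0  0  0  1  1  1  1
 g  0  0  0  0  1  1  1  1
 c  0  0  0  0  1  1  1  1

1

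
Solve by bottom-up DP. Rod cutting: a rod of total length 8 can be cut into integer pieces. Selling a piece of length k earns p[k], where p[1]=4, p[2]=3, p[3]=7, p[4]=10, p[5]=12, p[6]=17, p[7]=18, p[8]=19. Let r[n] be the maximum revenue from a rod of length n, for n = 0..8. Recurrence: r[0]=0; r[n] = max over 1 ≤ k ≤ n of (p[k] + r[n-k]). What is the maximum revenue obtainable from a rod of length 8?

32

   n    0    1    2    3    4    5    6    7    8
r[n]    0    4    8   12   16   20   24   28   32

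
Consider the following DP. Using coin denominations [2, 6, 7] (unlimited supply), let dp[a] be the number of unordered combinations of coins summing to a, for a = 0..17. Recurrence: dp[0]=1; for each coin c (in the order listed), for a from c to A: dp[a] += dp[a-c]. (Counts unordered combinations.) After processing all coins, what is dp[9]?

after  coin     0     1     2     3     4     5     6     7     8     9    10    11    12    13    14    15    16    17
          2     1     0     1     0     1     0     1     0     1     0     1     0     1     0     1     0     1     0
          6     1     0     1     0     1     0     2     0     2     0     2     0     3     0     3     0     3     0
          7     1     0     1     0     1     0     2     1     2     1     2     1     3     2     4     2     4     2

1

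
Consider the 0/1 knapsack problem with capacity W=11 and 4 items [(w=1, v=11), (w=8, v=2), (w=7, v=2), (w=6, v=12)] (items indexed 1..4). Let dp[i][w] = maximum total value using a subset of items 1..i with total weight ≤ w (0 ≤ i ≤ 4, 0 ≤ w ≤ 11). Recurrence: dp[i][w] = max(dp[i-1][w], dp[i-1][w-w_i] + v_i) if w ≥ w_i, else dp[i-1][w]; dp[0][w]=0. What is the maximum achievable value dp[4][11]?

23

i\w   0   1   2   3   4   5   6   7   8   9  10  11
  0   0   0   0   0   0   0   0   0   0   0   0   0
  1   0  11  11  11  11  11  11  11  11  11  11  11
  2   0  11  11  11  11  11  11  11  11  13  13  13
  3   0  11  11  11  11  11  11  11  13  13  13  13
  4   0  11  11  11  11  11  12  23  23  23  23  23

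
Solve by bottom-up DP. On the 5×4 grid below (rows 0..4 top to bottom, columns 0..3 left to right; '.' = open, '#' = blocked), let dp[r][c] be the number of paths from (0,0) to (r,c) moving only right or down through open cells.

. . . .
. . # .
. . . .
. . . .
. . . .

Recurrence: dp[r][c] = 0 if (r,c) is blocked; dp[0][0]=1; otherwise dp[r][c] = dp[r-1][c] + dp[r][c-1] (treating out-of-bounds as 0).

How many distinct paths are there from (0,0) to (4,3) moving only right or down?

r\c   0   1   2   3
  0   1   1   1   1
  1   1   2   0   1
  2   1   3   3   4
  3   1   4   7  11
  4   1   5  12  23

23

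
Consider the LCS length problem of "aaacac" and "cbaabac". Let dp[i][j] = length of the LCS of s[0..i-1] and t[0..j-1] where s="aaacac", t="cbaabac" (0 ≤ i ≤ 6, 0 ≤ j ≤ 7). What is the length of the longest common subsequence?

   ''  c  b  a  a  b  a  c
''  0  0  0  0  0  0  0  0
 a  0  0  0  1  1  1  1  1
 a  0  0  0  1  2  2  2  2
 a  0  0  0  1  2  2  3  3
 c  0  1  1  1  2  2  3  4
 a  0  1  1  2  2  2  3  4
 c  0  1  1  2  2  2  3  4

4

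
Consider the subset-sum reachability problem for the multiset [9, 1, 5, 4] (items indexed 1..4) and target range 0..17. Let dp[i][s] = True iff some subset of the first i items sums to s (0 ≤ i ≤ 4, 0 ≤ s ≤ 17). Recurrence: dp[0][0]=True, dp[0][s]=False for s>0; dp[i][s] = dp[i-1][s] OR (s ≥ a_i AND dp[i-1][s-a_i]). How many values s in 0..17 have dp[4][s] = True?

i\s   0   1   2   3   4   5   6   7   8   9  10  11  12  13  14  15  16  17
  0   T   F   F   F   F   F   F   F   F   F   F   F   F   F   F   F   F   F
  1   T   F   F   F   F   F   F   F   F   T   F   F   F   F   F   F   F   F
  2   T   T   F   F   F   F   F   F   F   T   T   F   F   F   F   F   F   F
  3   T   T   F   F   F   T   T   F   F   T   T   F   F   F   T   T   F   F
  4   T   T   F   F   T   T   T   F   F   T   T   F   F   T   T   T   F   F

10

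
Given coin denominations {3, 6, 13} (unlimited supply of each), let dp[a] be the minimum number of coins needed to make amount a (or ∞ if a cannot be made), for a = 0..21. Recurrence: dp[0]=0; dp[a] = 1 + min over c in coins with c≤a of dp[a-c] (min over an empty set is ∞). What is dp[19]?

2

 a  0  1  2  3  4  5  6  7  8  9 10 11 12 13 14 15 16 17 18 19 20 21
dp  0  -  -  1  -  -  1  -  -  2  -  -  2  1  -  3  2  -  3  2  -  4
(- denotes ∞ / unreachable)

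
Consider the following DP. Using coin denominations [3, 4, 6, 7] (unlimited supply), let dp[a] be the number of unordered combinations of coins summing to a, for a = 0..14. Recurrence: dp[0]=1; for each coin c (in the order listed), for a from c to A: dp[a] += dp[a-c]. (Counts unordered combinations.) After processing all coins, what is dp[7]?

2

after  coin     0     1     2     3     4     5     6     7     8     9    10    11    12    13    14
          3     1     0     0     1     0     0     1     0     0     1     0     0     1     0     0
          4     1     0     0     1     1     0     1     1     1     1     1     1     2     1     1
          6     1     0     0     1     1     0     2     1     1     2     2     1     4     2     2
          7     1     0     0     1     1     0     2     2     1     2     3     2     4     4     4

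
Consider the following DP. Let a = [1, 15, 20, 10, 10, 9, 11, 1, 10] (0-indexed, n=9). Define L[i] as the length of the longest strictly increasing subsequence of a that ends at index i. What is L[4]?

   i    0    1    2    3    4    5    6    7    8
a[i]    1   15   20   10   10    9   11    1   10
L[i]    1    2    3    2    2    2    3    1    3

2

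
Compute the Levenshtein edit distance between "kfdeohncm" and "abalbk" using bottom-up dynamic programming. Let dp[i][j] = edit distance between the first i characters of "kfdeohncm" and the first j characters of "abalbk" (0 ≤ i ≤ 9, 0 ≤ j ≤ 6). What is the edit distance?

   ''  a  b  a  l  b  k
''  0  1  2  3  4  5  6
 k  1  1  2  3  4  5  5
 f  2  2  2  3  4  5  6
 d  3  3  3  3  4  5  6
 e  4  4  4  4  4  5  6
 o  5  5  5  5  5  5  6
 h  6  6  6  6  6  6  6
 n  7  7  7  7  7  7  7
 c  8  8  8  8  8  8  8
 m  9  9  9  9  9  9  9

9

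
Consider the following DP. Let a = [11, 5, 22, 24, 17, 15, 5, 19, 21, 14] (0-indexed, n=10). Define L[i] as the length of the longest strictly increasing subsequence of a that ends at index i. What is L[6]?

1

   i    0    1    2    3    4    5    6    7    8    9
a[i]   11    5   22   24   17   15    5   19   21   14
L[i]    1    1    2    3    2    2    1    3    4    2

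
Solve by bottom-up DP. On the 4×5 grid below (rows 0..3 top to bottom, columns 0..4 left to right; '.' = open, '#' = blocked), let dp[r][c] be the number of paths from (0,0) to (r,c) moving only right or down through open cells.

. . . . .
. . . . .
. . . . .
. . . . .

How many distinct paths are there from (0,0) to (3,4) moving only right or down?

35

r\c   0   1   2   3   4
  0   1   1   1   1   1
  1   1   2   3   4   5
  2   1   3   6  10  15
  3   1   4  10  20  35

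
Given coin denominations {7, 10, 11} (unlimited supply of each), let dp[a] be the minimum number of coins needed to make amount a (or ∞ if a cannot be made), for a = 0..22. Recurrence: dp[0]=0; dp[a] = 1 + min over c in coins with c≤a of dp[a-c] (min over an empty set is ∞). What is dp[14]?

 a  0  1  2  3  4  5  6  7  8  9 10 11 12 13 14 15 16 17 18 19 20 21 22
dp  0  -  -  -  -  -  -  1  -  -  1  1  -  -  2  -  -  2  2  -  2  2  2
(- denotes ∞ / unreachable)

2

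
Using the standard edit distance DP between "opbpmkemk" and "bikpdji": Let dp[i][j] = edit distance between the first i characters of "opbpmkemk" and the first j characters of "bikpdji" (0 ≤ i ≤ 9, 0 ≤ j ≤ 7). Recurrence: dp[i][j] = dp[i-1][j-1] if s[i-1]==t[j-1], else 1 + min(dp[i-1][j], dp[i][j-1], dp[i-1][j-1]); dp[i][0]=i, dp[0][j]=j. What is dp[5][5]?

   ''  b  i  k  p  d  j  i
''  0  1  2  3  4  5  6  7
 o  1  1  2  3  4  5  6  7
 p  2  2  2  3  3  4  5  6
 b  3  2  3  3  4  4  5  6
 p  4  3  3  4  3  4  5  6
 m  5  4  4  4  4  4  5  6
 k  6  5  5  4  5  5  5  6
 e  7  6  6  5  5  6  6  6
 m  8  7  7  6  6  6  7  7
 k  9  8  8  7  7  7  7  8

4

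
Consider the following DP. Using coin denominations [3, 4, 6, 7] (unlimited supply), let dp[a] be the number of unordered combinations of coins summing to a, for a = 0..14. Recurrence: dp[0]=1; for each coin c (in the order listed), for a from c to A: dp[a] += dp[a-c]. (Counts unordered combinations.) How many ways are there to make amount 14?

4

after  coin     0     1     2     3     4     5     6     7     8     9    10    11    12    13    14
          3     1     0     0     1     0     0     1     0     0     1     0     0     1     0     0
          4     1     0     0     1     1     0     1     1     1     1     1     1     2     1     1
          6     1     0     0     1     1     0     2     1     1     2     2     1     4     2     2
          7     1     0     0     1     1     0     2     2     1     2     3     2     4     4     4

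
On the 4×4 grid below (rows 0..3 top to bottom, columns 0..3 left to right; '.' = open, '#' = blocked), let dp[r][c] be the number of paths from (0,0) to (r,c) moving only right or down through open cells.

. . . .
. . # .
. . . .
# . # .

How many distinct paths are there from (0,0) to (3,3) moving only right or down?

r\c   0   1   2   3
  0   1   1   1   1
  1   1   2   0   1
  2   1   3   3   4
  3   0   3   0   4

4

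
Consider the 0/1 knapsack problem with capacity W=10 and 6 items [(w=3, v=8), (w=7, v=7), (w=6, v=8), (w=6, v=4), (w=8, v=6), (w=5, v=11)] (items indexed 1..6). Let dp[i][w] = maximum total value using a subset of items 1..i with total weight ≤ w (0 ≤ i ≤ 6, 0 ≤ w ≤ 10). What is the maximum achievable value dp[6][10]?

19

i\w   0   1   2   3   4   5   6   7   8   9  10
  0   0   0   0   0   0   0   0   0   0   0   0
  1   0   0   0   8   8   8   8   8   8   8   8
  2   0   0   0   8   8   8   8   8   8   8  15
  3   0   0   0   8   8   8   8   8   8  16  16
  4   0   0   0   8   8   8   8   8   8  16  16
  5   0   0   0   8   8   8   8   8   8  16  16
  6   0   0   0   8   8  11  11  11  19  19  19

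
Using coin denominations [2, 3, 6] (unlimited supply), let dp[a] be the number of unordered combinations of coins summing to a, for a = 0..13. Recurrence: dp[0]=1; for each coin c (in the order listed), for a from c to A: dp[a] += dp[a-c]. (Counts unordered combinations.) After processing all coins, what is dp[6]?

3

after  coin     0     1     2     3     4     5     6     7     8     9    10    11    12    13
          2     1     0     1     0     1     0     1     0     1     0     1     0     1     0
          3     1     0     1     1     1     1     2     1     2     2     2     2     3     2
          6     1     0     1     1     1     1     3     1     3     3     3     3     6     3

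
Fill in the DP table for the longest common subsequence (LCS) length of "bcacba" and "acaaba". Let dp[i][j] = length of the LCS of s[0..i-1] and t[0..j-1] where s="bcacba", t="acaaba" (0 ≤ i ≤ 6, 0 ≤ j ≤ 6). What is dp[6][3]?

   ''  a  c  a  a  b  a
''  0  0  0  0  0  0  0
 b  0  0  0  0  0  1  1
 c  0  0  1  1  1  1  1
 a  0  1  1  2  2  2  2
 c  0  1  2  2  2  2  2
 b  0  1  2  2  2  3  3
 a  0  1  2  3  3  3  4

3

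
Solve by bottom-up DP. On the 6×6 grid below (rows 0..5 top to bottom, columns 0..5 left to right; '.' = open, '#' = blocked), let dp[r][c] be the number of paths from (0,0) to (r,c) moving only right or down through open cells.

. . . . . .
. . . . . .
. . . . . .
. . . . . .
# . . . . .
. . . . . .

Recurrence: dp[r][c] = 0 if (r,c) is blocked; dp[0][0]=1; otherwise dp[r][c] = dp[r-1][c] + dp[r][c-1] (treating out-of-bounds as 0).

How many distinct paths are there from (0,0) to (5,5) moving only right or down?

r\c   0   1   2   3   4   5
  0   1   1   1   1   1   1
  1   1   2   3   4   5   6
  2   1   3   6  10  15  21
  3   1   4  10  20  35  56
  4   0   4  14  34  69 125
  5   0   4  18  52 121 246

246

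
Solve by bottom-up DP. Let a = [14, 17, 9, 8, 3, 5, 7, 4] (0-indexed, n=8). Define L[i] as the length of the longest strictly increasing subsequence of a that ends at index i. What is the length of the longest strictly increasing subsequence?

   i    0    1    2    3    4    5    6    7
a[i]   14   17    9    8    3    5    7    4
L[i]    1    2    1    1    1    2    3    2

3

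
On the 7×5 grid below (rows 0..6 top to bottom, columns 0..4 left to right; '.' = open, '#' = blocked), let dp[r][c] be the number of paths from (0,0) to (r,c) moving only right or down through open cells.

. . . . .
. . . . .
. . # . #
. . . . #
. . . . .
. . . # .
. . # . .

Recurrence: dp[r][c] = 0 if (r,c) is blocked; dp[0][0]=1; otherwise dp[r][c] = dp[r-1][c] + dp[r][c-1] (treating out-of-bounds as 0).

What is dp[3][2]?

r\c   0   1   2   3   4
  0   1   1   1   1   1
  1   1   2   3   4   5
  2   1   3   0   4   0
  3   1   4   4   8   0
  4   1   5   9  17  17
  5   1   6  15   0  17
  6   1   7   0   0  17

4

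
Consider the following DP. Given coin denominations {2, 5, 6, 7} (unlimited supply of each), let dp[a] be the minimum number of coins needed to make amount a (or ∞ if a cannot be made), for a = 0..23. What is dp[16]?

3

 a  0  1  2  3  4  5  6  7  8  9 10 11 12 13 14 15 16 17 18 19 20 21 22 23
dp  0  -  1  -  2  1  1  1  2  2  2  2  2  2  2  3  3  3  3  3  3  3  4  4
(- denotes ∞ / unreachable)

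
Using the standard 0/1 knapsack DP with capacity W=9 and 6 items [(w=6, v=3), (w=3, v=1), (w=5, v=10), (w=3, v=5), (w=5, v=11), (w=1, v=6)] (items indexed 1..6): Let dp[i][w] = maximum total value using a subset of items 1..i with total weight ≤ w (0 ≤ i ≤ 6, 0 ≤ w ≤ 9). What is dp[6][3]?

6

i\w   0   1   2   3   4   5   6   7   8   9
  0   0   0   0   0   0   0   0   0   0   0
  1   0   0   0   0   0   0   3   3   3   3
  2   0   0   0   1   1   1   3   3   3   4
  3   0   0   0   1   1  10  10  10  11  11
  4   0   0   0   5   5  10  10  10  15  15
  5   0   0   0   5   5  11  11  11  16  16
  6   0   6   6   6  11  11  17  17  17  22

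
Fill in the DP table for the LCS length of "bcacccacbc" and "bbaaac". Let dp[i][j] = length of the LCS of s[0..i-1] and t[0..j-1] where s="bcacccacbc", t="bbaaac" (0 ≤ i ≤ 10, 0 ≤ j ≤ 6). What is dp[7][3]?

2

   ''  b  b  a  a  a  c
''  0  0  0  0  0  0  0
 b  0  1  1  1  1  1  1
 c  0  1  1  1  1  1  2
 a  0  1  1  2  2  2  2
 c  0  1  1  2  2  2  3
 c  0  1  1  2  2  2  3
 c  0  1  1  2  2  2  3
 a  0  1  1  2  3  3  3
 c  0  1  1  2  3  3  4
 b  0  1  2  2  3  3  4
 c  0  1  2  2  3  3  4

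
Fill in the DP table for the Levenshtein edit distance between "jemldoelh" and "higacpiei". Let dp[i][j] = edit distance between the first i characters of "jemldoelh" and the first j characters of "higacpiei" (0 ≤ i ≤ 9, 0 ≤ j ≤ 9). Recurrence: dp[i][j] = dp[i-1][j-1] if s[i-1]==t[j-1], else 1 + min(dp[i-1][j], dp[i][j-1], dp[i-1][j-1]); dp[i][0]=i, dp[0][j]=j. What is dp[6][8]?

8

   ''  h  i  g  a  c  p  i  e  i
''  0  1  2  3  4  5  6  7  8  9
 j  1  1  2  3  4  5  6  7  8  9
 e  2  2  2  3  4  5  6  7  7  8
 m  3  3  3  3  4  5  6  7  8  8
 l  4  4  4  4  4  5  6  7  8  9
 d  5  5  5  5  5  5  6  7  8  9
 o  6  6  6  6  6  6  6  7  8  9
 e  7  7  7  7  7  7  7  7  7  8
 l  8  8  8  8  8  8  8  8  8  8
 h  9  8  9  9  9  9  9  9  9  9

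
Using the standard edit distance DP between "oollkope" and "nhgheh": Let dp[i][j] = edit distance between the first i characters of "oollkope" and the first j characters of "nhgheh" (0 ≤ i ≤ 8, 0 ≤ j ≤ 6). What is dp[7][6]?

7

   ''  n  h  g  h  e  h
''  0  1  2  3  4  5  6
 o  1  1  2  3  4  5  6
 o  2  2  2  3  4  5  6
 l  3  3  3  3  4  5  6
 l  4  4  4  4  4  5  6
 k  5  5  5  5  5  5  6
 o  6  6  6  6  6  6  6
 p  7  7  7  7  7  7  7
 e  8  8  8  8  8  7  8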